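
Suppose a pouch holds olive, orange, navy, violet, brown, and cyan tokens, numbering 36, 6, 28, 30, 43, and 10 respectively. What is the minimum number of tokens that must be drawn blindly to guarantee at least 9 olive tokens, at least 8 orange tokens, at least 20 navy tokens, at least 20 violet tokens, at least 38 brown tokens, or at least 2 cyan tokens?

The worst case stops just short of every target: 8 olive, all 6 orange, 19 navy, 19 violet, 37 brown, 1 cyan — 8 + 6 + 19 + 19 + 37 + 1 = 90 tokens.
One more token must push some color to its target, so 90 + 1 = 91.

91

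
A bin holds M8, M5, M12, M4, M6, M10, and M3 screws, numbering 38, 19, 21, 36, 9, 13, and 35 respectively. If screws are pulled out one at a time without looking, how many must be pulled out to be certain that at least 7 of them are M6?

To avoid M6 screws as long as possible, exhaust the other 6 sizes first.
The worst case draws every non-M6 screw first: 38 + 19 + 21 + 36 + 13 + 35 = 162.
The next 7 draws are then forced to be M6, giving 162 + 7 = 169.

169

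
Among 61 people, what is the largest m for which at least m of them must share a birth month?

6

If each of the 12 months of the year held at most 5, the total would be at most 12 × 5 = 60 < 61, a contradiction.
So at least one holds ⌈61/12⌉ = 6.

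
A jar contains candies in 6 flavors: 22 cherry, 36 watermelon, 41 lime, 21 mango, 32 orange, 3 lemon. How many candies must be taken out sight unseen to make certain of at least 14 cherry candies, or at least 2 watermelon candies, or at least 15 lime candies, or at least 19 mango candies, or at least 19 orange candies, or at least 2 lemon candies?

66

The worst case stops just short of every target: 13 cherry, 1 watermelon, 14 lime, 18 mango, 18 orange, 1 lemon — 13 + 1 + 14 + 18 + 18 + 1 = 65 candies.
One more candy must push some flavor to its target, so 65 + 1 = 66.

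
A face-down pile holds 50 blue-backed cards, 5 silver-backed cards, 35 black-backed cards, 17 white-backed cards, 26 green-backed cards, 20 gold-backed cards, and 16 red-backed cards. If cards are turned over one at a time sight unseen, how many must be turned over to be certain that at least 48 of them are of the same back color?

In the worst case we take at most 47 of each back color, but all 5 silver-backed, all 35 black-backed, all 17 white-backed, all 26 green-backed, all 20 gold-backed, and all 16 red-backed (fewer than 47), giving 47 + 5 + 35 + 17 + 26 + 20 + 16 = 166.
One more card then forces some back color to 48, so 166 + 1 = 167.

167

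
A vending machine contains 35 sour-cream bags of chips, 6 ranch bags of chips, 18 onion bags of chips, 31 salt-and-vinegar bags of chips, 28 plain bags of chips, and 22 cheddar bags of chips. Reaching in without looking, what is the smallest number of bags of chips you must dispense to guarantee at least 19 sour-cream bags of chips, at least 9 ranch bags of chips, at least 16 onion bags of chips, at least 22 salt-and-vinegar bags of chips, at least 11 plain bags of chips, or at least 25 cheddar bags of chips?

93

The worst case stops just short of every target: 18 sour-cream, all 6 ranch, 15 onion, 21 salt-and-vinegar, 10 plain, all 22 cheddar — 18 + 6 + 15 + 21 + 10 + 22 = 92 bags of chips.
One more bag of chips must push some flavor to its target, so 92 + 1 = 93.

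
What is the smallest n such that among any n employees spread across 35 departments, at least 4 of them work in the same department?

There are 35 departments acting as pigeonholes.
With 35 × 3 = 105 employees we could place exactly 3 in each, with no class reaching 4.
One more forces some class to hold 4, so 105 + 1 = 106.

106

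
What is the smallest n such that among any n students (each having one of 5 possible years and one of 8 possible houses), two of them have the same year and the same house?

There are 5 × 8 = 40 (year, house) combinations acting as pigeonholes.
With 40 students we could place one in each, avoiding any repeat.
One more forces some (year, house) pair to hold 2, so 40 + 1 = 41.

41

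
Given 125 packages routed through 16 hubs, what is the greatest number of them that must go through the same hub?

The 125 packages fall into 16 hubs.
If each of the 16 hubs held at most 7, the total would be at most 16 × 7 = 112 < 125, a contradiction.
So at least one holds ⌈125/16⌉ = 8.

8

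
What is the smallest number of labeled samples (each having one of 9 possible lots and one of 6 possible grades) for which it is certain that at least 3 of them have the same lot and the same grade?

109

There are 9 × 6 = 54 (lot, grade) combinations acting as pigeonholes.
With 54 × 2 = 108 labeled samples we could place exactly 2 in each, with no (lot, grade) pair reaching 3.
One more forces some (lot, grade) pair to hold 3, so 108 + 1 = 109.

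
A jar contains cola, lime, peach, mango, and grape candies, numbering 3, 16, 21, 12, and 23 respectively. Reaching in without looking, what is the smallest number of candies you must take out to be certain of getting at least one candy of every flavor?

73

The hardest flavor to obtain is cola: we could draw every other candy first — 75 − 3 = 72 candies — without a single cola one.
The next draw must be cola, so 72 + 1 = 73.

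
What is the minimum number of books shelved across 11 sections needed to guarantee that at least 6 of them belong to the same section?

56

There are 11 sections acting as pigeonholes.
With 11 × 5 = 55 books we could place exactly 5 in each, with no class reaching 6.
One more forces some class to hold 6, so 55 + 1 = 56.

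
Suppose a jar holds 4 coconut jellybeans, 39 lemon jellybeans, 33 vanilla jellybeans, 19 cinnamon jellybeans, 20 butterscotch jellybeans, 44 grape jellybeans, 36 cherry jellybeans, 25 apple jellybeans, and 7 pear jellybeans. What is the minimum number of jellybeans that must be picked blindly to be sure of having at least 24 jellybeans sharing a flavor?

166

Treat the 9 flavors as pigeonholes.
In the worst case we take at most 23 of each flavor, but all 4 coconut, all 19 cinnamon, all 20 butterscotch, and all 7 pear (fewer than 23), giving 4 + 23 + 23 + 19 + 20 + 23 + 23 + 23 + 7 = 165.
One more jellybean then forces some flavor to 24, so 165 + 1 = 166.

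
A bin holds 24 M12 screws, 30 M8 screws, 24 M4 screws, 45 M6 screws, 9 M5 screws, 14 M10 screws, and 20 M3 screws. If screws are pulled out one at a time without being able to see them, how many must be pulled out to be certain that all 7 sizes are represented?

The hardest size to obtain is M5: we could draw every other screw first — 166 − 9 = 157 screws — without a single M5 one.
The next draw must be M5, so 157 + 1 = 158.

158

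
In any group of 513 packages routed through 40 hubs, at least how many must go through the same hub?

13

The 513 packages fall into 40 hubs.
If each of the 40 hubs held at most 12, the total would be at most 40 × 12 = 480 < 513, a contradiction.
So at least one holds ⌈513/40⌉ = 13.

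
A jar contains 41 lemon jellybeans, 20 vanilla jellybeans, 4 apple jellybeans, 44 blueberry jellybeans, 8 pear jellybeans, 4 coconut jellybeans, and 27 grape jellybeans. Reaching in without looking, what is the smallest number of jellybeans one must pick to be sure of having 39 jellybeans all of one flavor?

140

In the worst case we take at most 38 of each flavor, but all 20 vanilla, all 4 apple, all 8 pear, all 4 coconut, and all 27 grape (fewer than 38), giving 38 + 20 + 4 + 38 + 8 + 4 + 27 = 139.
One more jellybean then forces some flavor to 39, so 139 + 1 = 140.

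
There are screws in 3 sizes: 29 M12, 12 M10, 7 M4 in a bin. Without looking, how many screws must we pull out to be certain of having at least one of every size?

The hardest size to obtain is M4: we could draw every other screw first — 48 − 7 = 41 screws — without a single M4 one.
The next draw must be M4, so 41 + 1 = 42.

42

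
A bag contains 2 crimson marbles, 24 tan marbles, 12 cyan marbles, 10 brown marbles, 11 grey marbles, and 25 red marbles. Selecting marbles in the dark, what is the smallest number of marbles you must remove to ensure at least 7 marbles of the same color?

33

In the worst case we take at most 6 of each color, but all 2 crimson (fewer than 6), giving 2 + 6 + 6 + 6 + 6 + 6 = 32.
One more marble then forces some color to 7, so 32 + 1 = 33.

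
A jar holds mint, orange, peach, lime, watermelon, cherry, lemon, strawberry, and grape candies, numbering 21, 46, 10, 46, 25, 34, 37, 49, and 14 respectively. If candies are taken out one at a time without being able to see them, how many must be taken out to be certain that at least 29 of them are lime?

265

To avoid lime candies as long as possible, exhaust the other 8 flavors first.
The worst case draws every non-lime candy first: 21 + 46 + 10 + 25 + 34 + 37 + 49 + 14 = 236.
The next 29 draws are then forced to be lime, giving 236 + 29 = 265.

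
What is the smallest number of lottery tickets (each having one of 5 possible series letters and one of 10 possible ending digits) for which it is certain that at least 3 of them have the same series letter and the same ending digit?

101

There are 5 × 10 = 50 (series letter, ending digit) combinations acting as pigeonholes.
With 50 × 2 = 100 lottery tickets we could place exactly 2 in each, with no (series letter, ending digit) pair reaching 3.
One more forces some (series letter, ending digit) pair to hold 3, so 100 + 1 = 101.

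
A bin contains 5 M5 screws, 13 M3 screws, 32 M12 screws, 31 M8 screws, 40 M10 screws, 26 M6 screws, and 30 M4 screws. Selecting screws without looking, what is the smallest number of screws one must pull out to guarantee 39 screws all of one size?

Treat the 7 sizes as pigeonholes.
In the worst case we take at most 38 of each size, but all 5 M5, all 13 M3, all 32 M12, all 31 M8, all 26 M6, and all 30 M4 (fewer than 38), giving 5 + 13 + 32 + 31 + 38 + 26 + 30 = 175.
One more screw then forces some size to 39, so 175 + 1 = 176.

176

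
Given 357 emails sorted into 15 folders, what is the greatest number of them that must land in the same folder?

24

If each of the 15 folders held at most 23, the total would be at most 15 × 23 = 345 < 357, a contradiction.
So at least one holds ⌈357/15⌉ = 24.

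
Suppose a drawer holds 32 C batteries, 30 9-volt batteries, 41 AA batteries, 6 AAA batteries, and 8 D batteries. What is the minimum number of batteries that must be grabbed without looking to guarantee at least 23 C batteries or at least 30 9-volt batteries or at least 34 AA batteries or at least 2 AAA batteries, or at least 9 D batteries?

The worst case stops just short of every target: 22 C, 29 9-volt, 33 AA, 1 AAA, 8 D — 22 + 29 + 33 + 1 + 8 = 93 batteries.
One more battery must push some type to its target, so 93 + 1 = 94.

94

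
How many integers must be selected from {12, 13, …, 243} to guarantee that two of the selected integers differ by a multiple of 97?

Use the pigeonhole principle on residue classes: group the integers by remainder mod 97; there are 97 residue classes, each nonempty in this range.
Choosing one from each class (97 integers) avoids any shared remainder.
One more choice must repeat a class, so two differ by a multiple of 97. Hence 97 + 1 = 98.

98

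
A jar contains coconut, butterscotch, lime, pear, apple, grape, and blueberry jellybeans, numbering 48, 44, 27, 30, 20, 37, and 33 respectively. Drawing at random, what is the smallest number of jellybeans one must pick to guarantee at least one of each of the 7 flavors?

220

The hardest flavor to obtain is apple: we could draw every other jellybean first — 239 − 20 = 219 jellybeans — without a single apple one.
The next draw must be apple, so 219 + 1 = 220.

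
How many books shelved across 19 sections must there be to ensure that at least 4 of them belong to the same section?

There are 19 sections acting as pigeonholes.
With 19 × 3 = 57 books we could place exactly 3 in each, with no class reaching 4.
One more forces some class to hold 4, so 57 + 1 = 58.

58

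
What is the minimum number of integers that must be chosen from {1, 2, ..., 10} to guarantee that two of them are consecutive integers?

6

Partition {1, …, 10} into 5 pairs: {1,2}, {3,4}, …, {9,10}.
Choosing 5 integers — say the 5 even numbers 2, 4, …, 10 — takes one from each pair and avoids the property.
Choosing 6 forces two into the same pair by pigeonhole, and those are consecutive. So 6.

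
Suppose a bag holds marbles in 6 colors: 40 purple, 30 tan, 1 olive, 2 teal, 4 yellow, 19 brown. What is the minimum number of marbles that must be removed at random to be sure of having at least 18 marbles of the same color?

59

In the worst case we take at most 17 of each color, but all 1 olive, all 2 teal, and all 4 yellow (fewer than 17), giving 17 + 17 + 1 + 2 + 4 + 17 = 58.
One more marble then forces some color to 18, so 58 + 1 = 59.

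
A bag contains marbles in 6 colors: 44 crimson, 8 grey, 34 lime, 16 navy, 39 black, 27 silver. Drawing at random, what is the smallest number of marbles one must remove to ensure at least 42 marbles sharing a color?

166

Treat the 6 colors as pigeonholes.
In the worst case we take at most 41 of each color, but all 8 grey, all 34 lime, all 16 navy, all 39 black, and all 27 silver (fewer than 41), giving 41 + 8 + 34 + 16 + 39 + 27 = 165.
One more marble then forces some color to 42, so 165 + 1 = 166.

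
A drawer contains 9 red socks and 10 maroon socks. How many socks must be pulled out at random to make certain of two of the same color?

The worst case takes 1 sock of each color without reaching 2 of any: 2 × 1 = 2.
The next sock must bring some color to 2, so 2 + 1 = 3.

3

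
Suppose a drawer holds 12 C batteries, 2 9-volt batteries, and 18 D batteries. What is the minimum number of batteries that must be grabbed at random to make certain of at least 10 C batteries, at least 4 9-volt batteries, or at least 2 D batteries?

The worst case stops just short of every target: 9 C, all 2 9-volt, 1 D — 9 + 2 + 1 = 12 batteries.
One more battery must push some type to its target, so 12 + 1 = 13.

13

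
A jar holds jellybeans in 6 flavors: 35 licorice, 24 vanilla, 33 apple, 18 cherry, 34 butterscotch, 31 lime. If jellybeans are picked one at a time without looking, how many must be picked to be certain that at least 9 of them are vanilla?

The worst case draws every non-vanilla jellybean first: 35 + 33 + 18 + 34 + 31 = 151.
The next 9 draws are then forced to be vanilla, giving 151 + 9 = 160.

160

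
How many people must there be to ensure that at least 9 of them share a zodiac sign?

There are 12 zodiac signs acting as pigeonholes.
With 12 × 8 = 96 people we could place exactly 8 in each, with no class reaching 9.
One more forces some class to hold 9, so 96 + 1 = 97.

97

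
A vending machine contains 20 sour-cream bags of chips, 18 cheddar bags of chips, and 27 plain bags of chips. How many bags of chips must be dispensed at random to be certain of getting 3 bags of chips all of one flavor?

7

Treat the 3 flavors as pigeonholes.
The worst case takes 2 bags of chips of each flavor without reaching 3 of any: 3 × 2 = 6.
The next bag of chips must bring some flavor to 3, so 6 + 1 = 7.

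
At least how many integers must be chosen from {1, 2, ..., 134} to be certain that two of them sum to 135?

Partition {1, …, 134} into 67 pairs: {1,134}, {2,133}, …, {67,68}.
Choosing 67 integers — say the integers 1 through 67 — takes one from each pair and avoids the property.
Choosing 68 forces two into the same pair by pigeonhole, and those sum to 135. So 68.

68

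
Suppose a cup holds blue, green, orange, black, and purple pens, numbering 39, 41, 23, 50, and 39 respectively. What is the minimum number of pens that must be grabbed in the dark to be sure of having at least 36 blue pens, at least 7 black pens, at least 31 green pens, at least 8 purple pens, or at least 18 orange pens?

The worst case stops just short of every target: 35 blue, 30 green, 17 orange, 6 black, 7 purple — 35 + 30 + 17 + 6 + 7 = 95 pens.
One more pen must push some ink color to its target, so 95 + 1 = 96.

96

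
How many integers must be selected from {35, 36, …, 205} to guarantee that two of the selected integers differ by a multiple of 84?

Group the integers by remainder mod 84; there are 84 residue classes, each nonempty in this range.
Choosing one from each class (84 integers) avoids any shared remainder.
One more choice must repeat a class, so two differ by a multiple of 84. Hence 84 + 1 = 85.

85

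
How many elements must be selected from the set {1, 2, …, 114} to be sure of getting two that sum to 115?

Partition {1, …, 114} into 57 pairs: {1,114}, {2,113}, …, {57,58}.
Choosing 57 integers — say the integers 1 through 57 — takes one from each pair and avoids the property.
Choosing 58 forces two into the same pair by pigeonhole, and those sum to 115. So 58.

58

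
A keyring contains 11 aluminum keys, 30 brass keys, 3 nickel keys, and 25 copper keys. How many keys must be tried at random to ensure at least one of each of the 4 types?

67

The hardest type to obtain is nickel: we could draw every other key first — 69 − 3 = 66 keys — without a single nickel one.
The next draw must be nickel, so 66 + 1 = 67.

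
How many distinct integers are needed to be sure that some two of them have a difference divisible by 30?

Two integers differ by a multiple of 30 exactly when they share a remainder mod 30.
There are 30 residue classes mod 30, so 30 integers can all lie in distinct classes.
One more integer must repeat a residue, giving a difference divisible by 30. So n = 30 + 1 = 31.

31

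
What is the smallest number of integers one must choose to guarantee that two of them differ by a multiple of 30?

Two integers differ by a multiple of 30 exactly when they share a remainder mod 30.
There are 30 residue classes mod 30, so 30 integers can all lie in distinct classes.
One more integer must repeat a residue, giving a difference divisible by 30. So n = 30 + 1 = 31.

31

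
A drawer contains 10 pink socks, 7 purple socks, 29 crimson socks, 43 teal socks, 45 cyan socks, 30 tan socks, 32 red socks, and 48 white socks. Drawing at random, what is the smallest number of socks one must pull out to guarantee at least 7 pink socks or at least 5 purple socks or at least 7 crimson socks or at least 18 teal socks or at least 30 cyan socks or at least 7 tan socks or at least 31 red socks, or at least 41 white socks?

Each of the 8 colors has its own threshold; avoid all of them simultaneously.
The worst case stops just short of every target: 6 pink, 4 purple, 6 crimson, 17 teal, 29 cyan, 6 tan, 30 red, 40 white — 6 + 4 + 6 + 17 + 29 + 6 + 30 + 40 = 138 socks.
One more sock must push some color to its target, so 138 + 1 = 139.

139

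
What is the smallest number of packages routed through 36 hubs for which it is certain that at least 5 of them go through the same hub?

145

There are 36 hubs acting as pigeonholes.
With 36 × 4 = 144 packages we could place exactly 4 in each, with no class reaching 5.
One more forces some class to hold 5, so 144 + 1 = 145.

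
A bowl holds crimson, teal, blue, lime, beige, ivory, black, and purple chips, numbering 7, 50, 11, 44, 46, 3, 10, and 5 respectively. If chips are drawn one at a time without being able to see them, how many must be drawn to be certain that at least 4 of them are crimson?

The worst case draws every non-crimson chip first: 50 + 11 + 44 + 46 + 3 + 10 + 5 = 169.
The next 4 draws are then forced to be crimson, giving 169 + 4 = 173.

173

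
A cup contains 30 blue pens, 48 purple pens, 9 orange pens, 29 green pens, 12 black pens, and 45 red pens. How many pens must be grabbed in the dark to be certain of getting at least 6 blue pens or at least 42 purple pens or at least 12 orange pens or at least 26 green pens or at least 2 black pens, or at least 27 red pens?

108

Each of the 6 ink colors has its own threshold; avoid all of them simultaneously.
The worst case stops just short of every target: 5 blue, 41 purple, all 9 orange, 25 green, 1 black, 26 red — 5 + 41 + 9 + 25 + 1 + 26 = 107 pens.
One more pen must push some ink color to its target, so 107 + 1 = 108.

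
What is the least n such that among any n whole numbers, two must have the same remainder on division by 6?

Two integers differ by a multiple of 6 exactly when they share a remainder mod 6.
There are 6 residue classes mod 6, so 6 integers can all lie in distinct classes.
One more integer must repeat a residue, giving a difference divisible by 6. So n = 6 + 1 = 7.

7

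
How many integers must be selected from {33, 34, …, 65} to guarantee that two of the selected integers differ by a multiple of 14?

15

Use the pigeonhole principle on residue classes: group the integers by remainder mod 14; there are 14 residue classes, each nonempty in this range.
Choosing one from each class (14 integers) avoids any shared remainder.
One more choice must repeat a class, so two differ by a multiple of 14. Hence 14 + 1 = 15.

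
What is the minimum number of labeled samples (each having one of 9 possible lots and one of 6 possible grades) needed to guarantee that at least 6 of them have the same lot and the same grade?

271

There are 9 × 6 = 54 (lot, grade) combinations acting as pigeonholes.
With 54 × 5 = 270 labeled samples we could place exactly 5 in each, with no (lot, grade) pair reaching 6.
One more forces some (lot, grade) pair to hold 6, so 270 + 1 = 271.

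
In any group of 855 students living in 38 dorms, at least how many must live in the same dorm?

If each of the 38 dorms held at most 22, the total would be at most 38 × 22 = 836 < 855, a contradiction.
So at least one holds ⌈855/38⌉ = 23.

23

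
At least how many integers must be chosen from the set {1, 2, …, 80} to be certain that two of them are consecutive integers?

Partition {1, …, 80} into 40 pairs: {1,2}, {3,4}, …, {79,80}.
Choosing 40 integers — say the 40 even numbers 2, 4, …, 80 — takes one from each pair and avoids the property.
Choosing 41 forces two into the same pair by pigeonhole, and those are consecutive. So 41.

41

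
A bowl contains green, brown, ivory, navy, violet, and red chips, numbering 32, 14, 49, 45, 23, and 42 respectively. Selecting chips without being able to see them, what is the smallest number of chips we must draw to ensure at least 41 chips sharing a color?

Treat the 6 colors as pigeonholes.
In the worst case we take at most 40 of each color, but all 32 green, all 14 brown, and all 23 violet (fewer than 40), giving 32 + 14 + 40 + 40 + 23 + 40 = 189.
One more chip then forces some color to 41, so 189 + 1 = 190.

190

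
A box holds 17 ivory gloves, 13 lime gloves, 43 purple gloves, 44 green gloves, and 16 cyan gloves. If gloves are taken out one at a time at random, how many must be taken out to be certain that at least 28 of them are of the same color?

Treat the 5 colors as pigeonholes.
In the worst case we take at most 27 of each color, but all 17 ivory, all 13 lime, and all 16 cyan (fewer than 27), giving 17 + 13 + 27 + 27 + 16 = 100.
One more glove then forces some color to 28, so 100 + 1 = 101.

101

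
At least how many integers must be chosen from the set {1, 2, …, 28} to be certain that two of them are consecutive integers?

15

Partition {1, …, 28} into 14 pairs: {1,2}, {3,4}, …, {27,28}.
Choosing 14 integers — say the 14 even numbers 2, 4, …, 28 — takes one from each pair and avoids the property.
Choosing 15 forces two into the same pair by pigeonhole, and those are consecutive. So 15.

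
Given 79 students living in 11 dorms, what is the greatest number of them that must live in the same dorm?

8

The 79 students fall into 11 dorms.
If each of the 11 dorms held at most 7, the total would be at most 11 × 7 = 77 < 79, a contradiction.
So at least one holds ⌈79/11⌉ = 8.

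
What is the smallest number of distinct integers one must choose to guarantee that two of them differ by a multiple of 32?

33

Use the pigeonhole principle on residue classes: two integers differ by a multiple of 32 exactly when they share a remainder mod 32.
There are 32 residue classes mod 32, so 32 integers can all lie in distinct classes.
One more integer must repeat a residue, giving a difference divisible by 32. So n = 32 + 1 = 33.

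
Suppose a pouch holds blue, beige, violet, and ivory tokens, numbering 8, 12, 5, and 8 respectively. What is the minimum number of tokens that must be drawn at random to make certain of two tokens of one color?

Treat the 4 colors as pigeonholes.
The worst case takes 1 token of each color without reaching 2 of any: 4 × 1 = 4.
The next token must bring some color to 2, so 4 + 1 = 5.

5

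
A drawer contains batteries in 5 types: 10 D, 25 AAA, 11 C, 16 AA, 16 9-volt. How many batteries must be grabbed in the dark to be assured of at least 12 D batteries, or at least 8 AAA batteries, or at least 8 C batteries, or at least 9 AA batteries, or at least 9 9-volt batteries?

41

The worst case stops just short of every target: all 10 D, 7 AAA, 7 C, 8 AA, 8 9-volt — 10 + 7 + 7 + 8 + 8 = 40 batteries.
One more battery must push some type to its target, so 40 + 1 = 41.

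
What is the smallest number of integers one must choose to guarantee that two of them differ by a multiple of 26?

27

Two integers differ by a multiple of 26 exactly when they share a remainder mod 26.
There are 26 residue classes mod 26, so 26 integers can all lie in distinct classes.
One more integer must repeat a residue, giving a difference divisible by 26. So n = 26 + 1 = 27.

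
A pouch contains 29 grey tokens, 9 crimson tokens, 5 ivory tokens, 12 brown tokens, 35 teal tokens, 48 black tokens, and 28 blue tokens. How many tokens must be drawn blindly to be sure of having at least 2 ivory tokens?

163

The worst case draws every non-ivory token first: 29 + 9 + 12 + 35 + 48 + 28 = 161.
The next 2 draws are then forced to be ivory, giving 161 + 2 = 163.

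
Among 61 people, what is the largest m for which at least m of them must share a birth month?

6

There are 12 months of the year, which serve as the pigeonholes.
If each of the 12 months of the year held at most 5, the total would be at most 12 × 5 = 60 < 61, a contradiction.
So at least one holds ⌈61/12⌉ = 6.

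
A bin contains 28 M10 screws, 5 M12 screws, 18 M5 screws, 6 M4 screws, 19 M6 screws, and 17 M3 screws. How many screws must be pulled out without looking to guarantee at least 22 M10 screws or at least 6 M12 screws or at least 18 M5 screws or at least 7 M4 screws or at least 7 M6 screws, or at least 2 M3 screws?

The worst case stops just short of every target: 21 M10, 5 M12, 17 M5, 6 M4, 6 M6, 1 M3 — 21 + 5 + 17 + 6 + 6 + 1 = 56 screws.
One more screw must push some size to its target, so 56 + 1 = 57.

57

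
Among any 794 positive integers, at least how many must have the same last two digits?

The 794 positive integers fall into 100 possible two-digit endings.
If each of the 100 possible two-digit endings held at most 7, the total would be at most 100 × 7 = 700 < 794, a contradiction.
So at least one holds ⌈794/100⌉ = 8.

8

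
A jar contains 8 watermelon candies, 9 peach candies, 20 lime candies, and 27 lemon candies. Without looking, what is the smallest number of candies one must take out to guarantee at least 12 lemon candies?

49

The worst case draws every non-lemon candy first: 8 + 9 + 20 = 37.
The next 12 draws are then forced to be lemon, giving 37 + 12 = 49.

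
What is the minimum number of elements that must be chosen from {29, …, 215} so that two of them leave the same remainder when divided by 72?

73

Group the integers by remainder mod 72; there are 72 residue classes, each nonempty in this range.
Choosing one from each class (72 integers) avoids any shared remainder.
One more choice must repeat a class, so two differ by a multiple of 72. Hence 72 + 1 = 73.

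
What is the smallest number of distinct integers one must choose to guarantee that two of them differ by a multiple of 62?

Two integers differ by a multiple of 62 exactly when they share a remainder mod 62.
There are 62 residue classes mod 62, so 62 integers can all lie in distinct classes.
One more integer must repeat a residue, giving a difference divisible by 62. So n = 62 + 1 = 63.

63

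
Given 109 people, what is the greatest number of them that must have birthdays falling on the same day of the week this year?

There are 7 days of the week, which serve as the pigeonholes.
If each of the 7 days of the week held at most 15, the total would be at most 7 × 15 = 105 < 109, a contradiction.
So at least one holds ⌈109/7⌉ = 16.

16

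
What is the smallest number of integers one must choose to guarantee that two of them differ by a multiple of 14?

15

Use the pigeonhole principle on residue classes: two integers differ by a multiple of 14 exactly when they share a remainder mod 14.
There are 14 residue classes mod 14, so 14 integers can all lie in distinct classes.
One more integer must repeat a residue, giving a difference divisible by 14. So n = 14 + 1 = 15.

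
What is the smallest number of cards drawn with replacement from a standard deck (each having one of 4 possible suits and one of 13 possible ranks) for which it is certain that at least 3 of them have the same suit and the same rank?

There are 4 × 13 = 52 (suit, rank) combinations acting as pigeonholes.
With 52 × 2 = 104 cards drawn with replacement from a standard deck we could place exactly 2 in each, with no (suit, rank) pair reaching 3.
One more forces some (suit, rank) pair to hold 3, so 104 + 1 = 105.

105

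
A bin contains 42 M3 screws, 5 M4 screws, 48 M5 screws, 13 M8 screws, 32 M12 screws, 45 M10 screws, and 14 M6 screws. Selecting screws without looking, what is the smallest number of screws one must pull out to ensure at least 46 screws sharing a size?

197

Treat the 7 sizes as pigeonholes.
In the worst case we take at most 45 of each size, but all 42 M3, all 5 M4, all 13 M8, all 32 M12, and all 14 M6 (fewer than 45), giving 42 + 5 + 45 + 13 + 32 + 45 + 14 = 196.
One more screw then forces some size to 46, so 196 + 1 = 197.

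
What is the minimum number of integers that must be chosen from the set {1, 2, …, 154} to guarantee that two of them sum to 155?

78

Partition {1, …, 154} into 77 pairs: {1,154}, {2,153}, …, {77,78}.
Choosing 77 integers — say the integers 1 through 77 — takes one from each pair and avoids the property.
Choosing 78 forces two into the same pair by pigeonhole, and those sum to 155. So 78.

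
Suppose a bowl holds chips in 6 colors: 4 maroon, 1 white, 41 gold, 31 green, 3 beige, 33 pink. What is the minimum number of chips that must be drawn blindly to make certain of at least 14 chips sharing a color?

48

Treat the 6 colors as pigeonholes.
In the worst case we take at most 13 of each color, but all 4 maroon, all 1 white, and all 3 beige (fewer than 13), giving 4 + 1 + 13 + 13 + 3 + 13 = 47.
One more chip then forces some color to 14, so 47 + 1 = 48.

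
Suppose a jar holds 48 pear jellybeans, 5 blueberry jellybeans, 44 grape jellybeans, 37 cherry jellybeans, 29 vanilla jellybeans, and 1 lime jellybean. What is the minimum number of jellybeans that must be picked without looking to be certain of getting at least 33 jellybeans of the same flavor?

Treat the 6 flavors as pigeonholes.
In the worst case we take at most 32 of each flavor, but all 5 blueberry, all 29 vanilla, and all 1 lime (fewer than 32), giving 32 + 5 + 32 + 32 + 29 + 1 = 131.
One more jellybean then forces some flavor to 33, so 131 + 1 = 132.

132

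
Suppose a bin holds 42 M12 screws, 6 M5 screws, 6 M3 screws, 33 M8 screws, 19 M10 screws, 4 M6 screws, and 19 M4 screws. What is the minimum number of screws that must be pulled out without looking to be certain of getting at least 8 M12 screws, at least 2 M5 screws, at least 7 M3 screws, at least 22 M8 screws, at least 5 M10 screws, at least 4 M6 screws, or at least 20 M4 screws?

The worst case stops just short of every target: 7 M12, 1 M5, 6 M3, 21 M8, 4 M10, 3 M6, 19 M4 — 7 + 1 + 6 + 21 + 4 + 3 + 19 = 61 screws.
One more screw must push some size to its target, so 61 + 1 = 62.

62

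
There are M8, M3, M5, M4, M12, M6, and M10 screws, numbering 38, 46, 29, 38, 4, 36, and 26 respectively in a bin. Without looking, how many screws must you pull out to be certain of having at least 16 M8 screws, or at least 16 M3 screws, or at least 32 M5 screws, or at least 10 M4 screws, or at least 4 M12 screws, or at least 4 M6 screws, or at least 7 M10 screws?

The worst case stops just short of every target: 15 M8, 15 M3, all 29 M5, 9 M4, 3 M12, 3 M6, 6 M10 — 15 + 15 + 29 + 9 + 3 + 3 + 6 = 80 screws.
One more screw must push some size to its target, so 80 + 1 = 81.

81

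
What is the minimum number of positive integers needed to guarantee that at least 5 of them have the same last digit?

There are 10 possible last digits acting as pigeonholes.
With 10 × 4 = 40 positive integers we could place exactly 4 in each, with no class reaching 5.
One more forces some class to hold 5, so 40 + 1 = 41.

41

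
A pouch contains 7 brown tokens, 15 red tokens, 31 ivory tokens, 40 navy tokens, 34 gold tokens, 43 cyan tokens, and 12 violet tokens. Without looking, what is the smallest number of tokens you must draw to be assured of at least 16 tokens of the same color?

95

Treat the 7 colors as pigeonholes.
In the worst case we take at most 15 of each color, but all 7 brown and all 12 violet (fewer than 15), giving 7 + 15 + 15 + 15 + 15 + 15 + 12 = 94.
One more token then forces some color to 16, so 94 + 1 = 95.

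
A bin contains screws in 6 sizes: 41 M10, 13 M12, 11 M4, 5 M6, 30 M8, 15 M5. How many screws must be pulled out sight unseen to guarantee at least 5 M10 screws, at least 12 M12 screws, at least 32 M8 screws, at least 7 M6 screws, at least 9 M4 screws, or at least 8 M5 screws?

66

Each of the 6 sizes has its own threshold; avoid all of them simultaneously.
The worst case stops just short of every target: 4 M10, 11 M12, 8 M4, all 5 M6, all 30 M8, 7 M5 — 4 + 11 + 8 + 5 + 30 + 7 = 65 screws.
One more screw must push some size to its target, so 65 + 1 = 66.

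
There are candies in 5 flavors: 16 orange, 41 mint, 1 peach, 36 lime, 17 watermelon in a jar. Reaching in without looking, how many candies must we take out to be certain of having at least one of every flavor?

111

The hardest flavor to obtain is peach: we could draw every other candy first — 111 − 1 = 110 candies — without a single peach one.
The next draw must be peach, so 110 + 1 = 111.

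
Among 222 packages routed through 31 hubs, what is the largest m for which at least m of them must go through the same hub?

8

If each of the 31 hubs held at most 7, the total would be at most 31 × 7 = 217 < 222, a contradiction.
So at least one holds ⌈222/31⌉ = 8.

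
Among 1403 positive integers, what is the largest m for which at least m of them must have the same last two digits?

15

The 1403 positive integers fall into 100 possible two-digit endings.
If each of the 100 possible two-digit endings held at most 14, the total would be at most 100 × 14 = 1400 < 1403, a contradiction.
So at least one holds ⌈1403/100⌉ = 15.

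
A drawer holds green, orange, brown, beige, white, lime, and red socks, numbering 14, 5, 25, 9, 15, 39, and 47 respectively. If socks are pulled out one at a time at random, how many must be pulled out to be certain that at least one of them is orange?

150

The worst case draws every non-orange sock first: 14 + 25 + 9 + 15 + 39 + 47 = 149.
The next draw is then forced to be orange, giving 149 + 1 = 150.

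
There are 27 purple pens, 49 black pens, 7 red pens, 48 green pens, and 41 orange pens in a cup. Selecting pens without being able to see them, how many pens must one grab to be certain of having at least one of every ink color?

166

The hardest ink color to obtain is red: we could draw every other pen first — 172 − 7 = 165 pens — without a single red one.
The next draw must be red, so 165 + 1 = 166.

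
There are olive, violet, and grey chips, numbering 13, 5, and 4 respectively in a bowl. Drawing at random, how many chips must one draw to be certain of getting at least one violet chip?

18

To avoid violet chips as long as possible, exhaust the other 2 colors first.
The worst case draws every non-violet chip first: 13 + 4 = 17.
The next draw is then forced to be violet, giving 17 + 1 = 18.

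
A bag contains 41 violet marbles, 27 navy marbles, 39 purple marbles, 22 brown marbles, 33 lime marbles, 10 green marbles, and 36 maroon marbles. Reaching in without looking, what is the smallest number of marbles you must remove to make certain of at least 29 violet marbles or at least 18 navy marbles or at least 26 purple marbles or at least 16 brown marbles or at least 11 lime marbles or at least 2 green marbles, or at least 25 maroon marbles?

121

Each of the 7 colors has its own threshold; avoid all of them simultaneously.
The worst case stops just short of every target: 28 violet, 17 navy, 25 purple, 15 brown, 10 lime, 1 green, 24 maroon — 28 + 17 + 25 + 15 + 10 + 1 + 24 = 120 marbles.
One more marble must push some color to its target, so 120 + 1 = 121.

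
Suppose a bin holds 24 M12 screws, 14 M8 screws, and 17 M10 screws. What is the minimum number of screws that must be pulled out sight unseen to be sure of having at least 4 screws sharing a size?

10

Treat the 3 sizes as pigeonholes.
The worst case takes 3 screws of each size without reaching 4 of any: 3 × 3 = 9.
The next screw must bring some size to 4, so 9 + 1 = 10.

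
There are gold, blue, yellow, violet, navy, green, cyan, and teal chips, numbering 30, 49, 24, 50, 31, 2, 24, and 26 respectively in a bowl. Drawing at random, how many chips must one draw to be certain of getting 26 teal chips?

236

To avoid teal chips as long as possible, exhaust the other 7 colors first.
The worst case draws every non-teal chip first: 30 + 49 + 24 + 50 + 31 + 2 + 24 = 210.
The next 26 draws are then forced to be teal, giving 210 + 26 = 236.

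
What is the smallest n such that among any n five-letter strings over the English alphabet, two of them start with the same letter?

27

There are 26 possible first letters acting as pigeonholes.
With 26 five-letter strings over the English alphabet we could place one in each, avoiding any repeat.
One more forces some class to hold 2, so 26 + 1 = 27.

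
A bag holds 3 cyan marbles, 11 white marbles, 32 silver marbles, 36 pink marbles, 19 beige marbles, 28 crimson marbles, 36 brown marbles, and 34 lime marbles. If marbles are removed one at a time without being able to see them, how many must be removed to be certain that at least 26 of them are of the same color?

159

Treat the 8 colors as pigeonholes.
In the worst case we take at most 25 of each color, but all 3 cyan, all 11 white, and all 19 beige (fewer than 25), giving 3 + 11 + 25 + 25 + 19 + 25 + 25 + 25 = 158.
One more marble then forces some color to 26, so 158 + 1 = 159.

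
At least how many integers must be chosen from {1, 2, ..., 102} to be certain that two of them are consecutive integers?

Partition {1, …, 102} into 51 pairs: {1,2}, {3,4}, …, {101,102}.
Choosing 51 integers — say the 51 even numbers 2, 4, …, 102 — takes one from each pair and avoids the property.
Choosing 52 forces two into the same pair by pigeonhole, and those are consecutive. So 52.

52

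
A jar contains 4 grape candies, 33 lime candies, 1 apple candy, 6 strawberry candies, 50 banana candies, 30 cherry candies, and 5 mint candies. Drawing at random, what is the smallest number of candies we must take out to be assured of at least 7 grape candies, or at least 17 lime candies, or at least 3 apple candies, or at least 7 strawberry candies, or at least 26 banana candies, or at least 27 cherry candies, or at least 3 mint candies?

81

Each of the 7 flavors has its own threshold; avoid all of them simultaneously.
The worst case stops just short of every target: all 4 grape, 16 lime, all 1 apple, 6 strawberry, 25 banana, 26 cherry, 2 mint — 4 + 16 + 1 + 6 + 25 + 26 + 2 = 80 candies.
One more candy must push some flavor to its target, so 80 + 1 = 81.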